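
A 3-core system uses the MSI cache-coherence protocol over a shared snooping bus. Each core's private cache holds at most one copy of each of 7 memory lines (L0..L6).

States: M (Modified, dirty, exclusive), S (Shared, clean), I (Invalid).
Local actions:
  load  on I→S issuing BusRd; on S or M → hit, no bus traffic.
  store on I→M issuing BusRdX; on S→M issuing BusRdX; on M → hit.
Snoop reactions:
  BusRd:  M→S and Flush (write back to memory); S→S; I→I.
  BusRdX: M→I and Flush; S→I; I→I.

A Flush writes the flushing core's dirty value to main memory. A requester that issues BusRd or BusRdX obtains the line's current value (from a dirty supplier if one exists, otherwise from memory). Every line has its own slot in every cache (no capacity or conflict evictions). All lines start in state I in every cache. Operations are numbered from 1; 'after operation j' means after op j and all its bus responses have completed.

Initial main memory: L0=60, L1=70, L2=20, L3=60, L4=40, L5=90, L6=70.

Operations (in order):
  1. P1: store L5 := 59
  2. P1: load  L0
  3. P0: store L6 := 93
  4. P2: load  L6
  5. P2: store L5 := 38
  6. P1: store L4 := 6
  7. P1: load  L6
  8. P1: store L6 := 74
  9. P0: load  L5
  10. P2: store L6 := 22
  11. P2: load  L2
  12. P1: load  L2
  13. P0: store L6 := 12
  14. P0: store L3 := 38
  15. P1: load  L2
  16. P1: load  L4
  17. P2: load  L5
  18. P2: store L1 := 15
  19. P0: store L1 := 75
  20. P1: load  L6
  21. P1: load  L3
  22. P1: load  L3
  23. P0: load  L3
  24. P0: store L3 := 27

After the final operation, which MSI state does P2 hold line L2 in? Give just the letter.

state = S

step 1: P1: store L5 := 59  ⟶  IMI  (L5)  txn=BusRdX  M[L5]=90
step 2: P1: load  L0  ⟶  ISI  (L0)  txn=BusRd  M[L0]=60
step 3: P0: store L6 := 93  ⟶  MII  (L6)  txn=BusRdX  M[L6]=70
step 4: P2: load  L6  ⟶  SIS  (L6)  txn=BusRd+Flush  M[L6]=93
step 5: P2: store L5 := 38  ⟶  IIM  (L5)  txn=BusRdX+Flush  M[L5]=59
step 6: P1: store L4 := 6  ⟶  IMI  (L4)  txn=BusRdX  M[L4]=40
step 7: P1: load  L6  ⟶  SSS  (L6)  txn=BusRd  M[L6]=93
step 8: P1: store L6 := 74  ⟶  IMI  (L6)  txn=BusRdX  M[L6]=93
step 9: P0: load  L5  ⟶  SIS  (L5)  txn=BusRd+Flush  M[L5]=38
step 10: P2: store L6 := 22  ⟶  IIM  (L6)  txn=BusRdX+Flush  M[L6]=74
step 11: P2: load  L2  ⟶  IIS  (L2)  txn=BusRd  M[L2]=20
step 12: P1: load  L2  ⟶  ISS  (L2)  txn=BusRd  M[L2]=20
step 13: P0: store L6 := 12  ⟶  MII  (L6)  txn=BusRdX+Flush  M[L6]=22
step 14: P0: store L3 := 38  ⟶  MII  (L3)  txn=BusRdX  M[L3]=60
step 15: P1: load  L2  ⟶  ISS  (L2)  txn=∅  M[L2]=20
step 16: P1: load  L4  ⟶  IMI  (L4)  txn=∅  M[L4]=40
step 17: P2: load  L5  ⟶  SIS  (L5)  txn=∅  M[L5]=38
step 18: P2: store L1 := 15  ⟶  IIM  (L1)  txn=BusRdX  M[L1]=70
step 19: P0: store L1 := 75  ⟶  MII  (L1)  txn=BusRdX+Flush  M[L1]=15
step 20: P1: load  L6  ⟶  SSI  (L6)  txn=BusRd+Flush  M[L6]=12
step 21: P1: load  L3  ⟶  SSI  (L3)  txn=BusRd+Flush  M[L3]=38
step 22: P1: load  L3  ⟶  SSI  (L3)  txn=∅  M[L3]=38
step 23: P0: load  L3  ⟶  SSI  (L3)  txn=∅  M[L3]=38
step 24: P0: store L3 := 27  ⟶  MII  (L3)  txn=BusRdX  M[L3]=38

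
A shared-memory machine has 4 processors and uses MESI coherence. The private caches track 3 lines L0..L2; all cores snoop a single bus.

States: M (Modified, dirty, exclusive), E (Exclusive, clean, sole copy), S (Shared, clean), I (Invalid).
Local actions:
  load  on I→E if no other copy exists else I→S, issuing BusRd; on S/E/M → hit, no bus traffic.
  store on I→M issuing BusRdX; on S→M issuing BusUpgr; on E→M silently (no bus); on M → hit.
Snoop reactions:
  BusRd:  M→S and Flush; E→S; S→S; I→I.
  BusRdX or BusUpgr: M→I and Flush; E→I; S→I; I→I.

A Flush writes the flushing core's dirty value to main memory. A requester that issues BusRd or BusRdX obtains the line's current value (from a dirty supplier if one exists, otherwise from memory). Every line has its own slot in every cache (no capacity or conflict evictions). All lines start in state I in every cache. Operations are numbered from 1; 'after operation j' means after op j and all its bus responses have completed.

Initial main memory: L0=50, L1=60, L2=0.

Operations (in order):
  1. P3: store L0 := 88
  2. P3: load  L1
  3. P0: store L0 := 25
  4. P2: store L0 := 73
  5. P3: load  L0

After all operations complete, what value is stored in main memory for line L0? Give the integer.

memory[L0] = 73

step 1: P3: store L0 := 88  ⟶  IIIM  (L0)  txn=BusRdX  M[L0]=50
step 2: P3: load  L1  ⟶  IIIE  (L1)  txn=BusRd  M[L1]=60
step 3: P0: store L0 := 25  ⟶  MIII  (L0)  txn=BusRdX+Flush  M[L0]=88
step 4: P2: store L0 := 73  ⟶  IIMI  (L0)  txn=BusRdX+Flush  M[L0]=25
step 5: P3: load  L0  ⟶  IISS  (L0)  txn=BusRd+Flush  M[L0]=73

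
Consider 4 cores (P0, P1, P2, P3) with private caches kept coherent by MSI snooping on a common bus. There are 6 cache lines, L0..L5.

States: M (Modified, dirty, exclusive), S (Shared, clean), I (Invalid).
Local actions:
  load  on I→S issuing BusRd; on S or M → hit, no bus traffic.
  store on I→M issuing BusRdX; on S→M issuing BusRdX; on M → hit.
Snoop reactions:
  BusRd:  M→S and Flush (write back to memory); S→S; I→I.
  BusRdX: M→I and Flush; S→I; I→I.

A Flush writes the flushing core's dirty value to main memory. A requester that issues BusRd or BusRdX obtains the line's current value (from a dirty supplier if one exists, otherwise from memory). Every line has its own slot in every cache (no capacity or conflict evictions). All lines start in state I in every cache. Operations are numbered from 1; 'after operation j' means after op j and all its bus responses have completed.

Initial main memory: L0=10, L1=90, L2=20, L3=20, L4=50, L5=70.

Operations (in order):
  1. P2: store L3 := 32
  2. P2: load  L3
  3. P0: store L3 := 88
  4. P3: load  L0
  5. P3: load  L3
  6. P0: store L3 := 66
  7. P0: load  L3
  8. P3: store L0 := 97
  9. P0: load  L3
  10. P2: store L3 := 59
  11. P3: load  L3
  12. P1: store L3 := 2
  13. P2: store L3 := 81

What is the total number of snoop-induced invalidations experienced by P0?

  op1 P2: store L3 := 32 → I/I/M/I on L3; bus BusRdX; mem=20
  op2 P2: load  L3 → I/I/M/I on L3; bus (none); mem=20
  op3 P0: store L3 := 88 → M/I/I/I on L3; bus BusRdX Flush; mem=32
  op4 P3: load  L0 → I/I/I/S on L0; bus BusRd; mem=10
  op5 P3: load  L3 → S/I/I/S on L3; bus BusRd Flush; mem=88
  op6 P0: store L3 := 66 → M/I/I/I on L3; bus BusRdX; mem=88
  op7 P0: load  L3 → M/I/I/I on L3; bus (none); mem=88
  op8 P3: store L0 := 97 → I/I/I/M on L0; bus BusRdX; mem=10
  op9 P0: load  L3 → M/I/I/I on L3; bus (none); mem=88
  op10 P2: store L3 := 59 → I/I/M/I on L3; bus BusRdX Flush; mem=66
  op11 P3: load  L3 → I/I/S/S on L3; bus BusRd Flush; mem=59
  op12 P1: store L3 := 2 → I/M/I/I on L3; bus BusRdX; mem=59
  op13 P2: store L3 := 81 → I/I/M/I on L3; bus BusRdX Flush; mem=2

invalidations = 1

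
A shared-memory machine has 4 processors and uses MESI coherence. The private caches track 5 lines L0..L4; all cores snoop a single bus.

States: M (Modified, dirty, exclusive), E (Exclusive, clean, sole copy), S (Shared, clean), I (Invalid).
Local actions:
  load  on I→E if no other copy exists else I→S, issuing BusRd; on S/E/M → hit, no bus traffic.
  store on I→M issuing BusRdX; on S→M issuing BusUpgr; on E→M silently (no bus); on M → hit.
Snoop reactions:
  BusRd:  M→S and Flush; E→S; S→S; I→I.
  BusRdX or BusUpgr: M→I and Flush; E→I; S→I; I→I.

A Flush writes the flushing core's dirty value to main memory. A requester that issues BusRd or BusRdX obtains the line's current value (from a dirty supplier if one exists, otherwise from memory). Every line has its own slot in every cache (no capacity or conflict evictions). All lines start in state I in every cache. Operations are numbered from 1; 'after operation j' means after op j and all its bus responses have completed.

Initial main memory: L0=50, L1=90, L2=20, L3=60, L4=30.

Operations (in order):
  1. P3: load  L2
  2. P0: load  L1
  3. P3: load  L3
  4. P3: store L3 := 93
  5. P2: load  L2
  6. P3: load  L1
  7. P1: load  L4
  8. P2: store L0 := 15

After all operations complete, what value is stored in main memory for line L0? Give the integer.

memory[L0] = 50

  op1 P3: load  L2 → I/I/I/E on L2; bus BusRd; mem=20
  op2 P0: load  L1 → E/I/I/I on L1; bus BusRd; mem=90
  op3 P3: load  L3 → I/I/I/E on L3; bus BusRd; mem=60
  op4 P3: store L3 := 93 → I/I/I/M on L3; bus (none); mem=60
  op5 P2: load  L2 → I/I/S/S on L2; bus BusRd; mem=20
  op6 P3: load  L1 → S/I/I/S on L1; bus BusRd; mem=90
  op7 P1: load  L4 → I/E/I/I on L4; bus BusRd; mem=30
  op8 P2: store L0 := 15 → I/I/M/I on L0; bus BusRdX; mem=50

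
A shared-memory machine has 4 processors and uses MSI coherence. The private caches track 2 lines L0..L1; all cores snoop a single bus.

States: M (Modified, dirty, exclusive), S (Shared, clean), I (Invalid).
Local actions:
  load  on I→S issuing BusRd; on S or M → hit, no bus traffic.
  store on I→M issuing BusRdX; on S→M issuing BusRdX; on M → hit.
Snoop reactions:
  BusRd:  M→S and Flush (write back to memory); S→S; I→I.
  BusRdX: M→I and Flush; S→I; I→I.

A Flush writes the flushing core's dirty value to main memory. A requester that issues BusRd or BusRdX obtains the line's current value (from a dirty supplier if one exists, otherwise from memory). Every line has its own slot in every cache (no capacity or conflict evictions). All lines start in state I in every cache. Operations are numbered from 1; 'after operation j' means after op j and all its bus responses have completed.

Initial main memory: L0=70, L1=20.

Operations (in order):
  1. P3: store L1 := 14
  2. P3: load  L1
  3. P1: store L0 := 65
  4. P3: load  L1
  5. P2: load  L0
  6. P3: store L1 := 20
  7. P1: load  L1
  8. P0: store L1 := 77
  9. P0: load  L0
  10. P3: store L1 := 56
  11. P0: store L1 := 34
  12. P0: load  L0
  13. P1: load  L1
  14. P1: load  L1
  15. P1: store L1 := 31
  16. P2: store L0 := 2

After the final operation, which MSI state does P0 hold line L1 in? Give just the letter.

state = I

step 1: P3: store L1 := 14  ⟶  IIIM  (L1)  txn=BusRdX  M[L1]=20
step 2: P3: load  L1  ⟶  IIIM  (L1)  txn=∅  M[L1]=20
step 3: P1: store L0 := 65  ⟶  IMII  (L0)  txn=BusRdX  M[L0]=70
step 4: P3: load  L1  ⟶  IIIM  (L1)  txn=∅  M[L1]=20
step 5: P2: load  L0  ⟶  ISSI  (L0)  txn=BusRd+Flush  M[L0]=65
step 6: P3: store L1 := 20  ⟶  IIIM  (L1)  txn=∅  M[L1]=20
step 7: P1: load  L1  ⟶  ISIS  (L1)  txn=BusRd+Flush  M[L1]=20
step 8: P0: store L1 := 77  ⟶  MIII  (L1)  txn=BusRdX  M[L1]=20
step 9: P0: load  L0  ⟶  SSSI  (L0)  txn=BusRd  M[L0]=65
step 10: P3: store L1 := 56  ⟶  IIIM  (L1)  txn=BusRdX+Flush  M[L1]=77
step 11: P0: store L1 := 34  ⟶  MIII  (L1)  txn=BusRdX+Flush  M[L1]=56
step 12: P0: load  L0  ⟶  SSSI  (L0)  txn=∅  M[L0]=65
step 13: P1: load  L1  ⟶  SSII  (L1)  txn=BusRd+Flush  M[L1]=34
step 14: P1: load  L1  ⟶  SSII  (L1)  txn=∅  M[L1]=34
step 15: P1: store L1 := 31  ⟶  IMII  (L1)  txn=BusRdX  M[L1]=34
step 16: P2: store L0 := 2  ⟶  IIMI  (L0)  txn=BusRdX  M[L0]=65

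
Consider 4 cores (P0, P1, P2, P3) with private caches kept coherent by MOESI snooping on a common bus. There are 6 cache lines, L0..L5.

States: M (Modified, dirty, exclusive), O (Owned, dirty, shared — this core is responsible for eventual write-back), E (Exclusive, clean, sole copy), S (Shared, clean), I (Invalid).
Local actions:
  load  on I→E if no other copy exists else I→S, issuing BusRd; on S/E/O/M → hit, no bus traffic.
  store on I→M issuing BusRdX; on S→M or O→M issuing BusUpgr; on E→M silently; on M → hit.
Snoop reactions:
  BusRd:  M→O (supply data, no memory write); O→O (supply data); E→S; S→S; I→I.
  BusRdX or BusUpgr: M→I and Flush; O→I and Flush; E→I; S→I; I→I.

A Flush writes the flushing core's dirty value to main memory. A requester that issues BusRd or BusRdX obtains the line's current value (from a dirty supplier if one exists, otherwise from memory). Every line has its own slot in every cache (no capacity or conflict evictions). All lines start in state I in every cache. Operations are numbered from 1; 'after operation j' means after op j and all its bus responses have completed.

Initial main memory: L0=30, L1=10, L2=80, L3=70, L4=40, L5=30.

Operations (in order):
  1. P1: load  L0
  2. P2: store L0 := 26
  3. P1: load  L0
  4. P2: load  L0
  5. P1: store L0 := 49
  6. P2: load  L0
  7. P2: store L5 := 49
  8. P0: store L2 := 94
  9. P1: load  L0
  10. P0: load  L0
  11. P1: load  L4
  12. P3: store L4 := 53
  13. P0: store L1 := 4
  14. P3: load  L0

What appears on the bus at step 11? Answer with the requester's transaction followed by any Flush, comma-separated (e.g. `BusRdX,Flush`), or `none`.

1. P1: load  L0  bus=[BusRd]  L0: P0=I P1=E P2=I P3=I  mem[L0]=30
2. P2: store L0 := 26  bus=[BusRdX]  L0: P0=I P1=I P2=M P3=I  mem[L0]=30
3. P1: load  L0  bus=[BusRd]  L0: P0=I P1=S P2=O P3=I  mem[L0]=30
4. P2: load  L0  bus=[-]  L0: P0=I P1=S P2=O P3=I  mem[L0]=30
5. P1: store L0 := 49  bus=[BusUpgr,Flush]  L0: P0=I P1=M P2=I P3=I  mem[L0]=26
6. P2: load  L0  bus=[BusRd]  L0: P0=I P1=O P2=S P3=I  mem[L0]=26
7. P2: store L5 := 49  bus=[BusRdX]  L5: P0=I P1=I P2=M P3=I  mem[L5]=30
8. P0: store L2 := 94  bus=[BusRdX]  L2: P0=M P1=I P2=I P3=I  mem[L2]=80
9. P1: load  L0  bus=[-]  L0: P0=I P1=O P2=S P3=I  mem[L0]=26
10. P0: load  L0  bus=[BusRd]  L0: P0=S P1=O P2=S P3=I  mem[L0]=26
11. P1: load  L4  bus=[BusRd]  L4: P0=I P1=E P2=I P3=I  mem[L4]=40
12. P3: store L4 := 53  bus=[BusRdX]  L4: P0=I P1=I P2=I P3=M  mem[L4]=40
13. P0: store L1 := 4  bus=[BusRdX]  L1: P0=M P1=I P2=I P3=I  mem[L1]=10
14. P3: load  L0  bus=[BusRd]  L0: P0=S P1=O P2=S P3=S  mem[L0]=26

bus = BusRd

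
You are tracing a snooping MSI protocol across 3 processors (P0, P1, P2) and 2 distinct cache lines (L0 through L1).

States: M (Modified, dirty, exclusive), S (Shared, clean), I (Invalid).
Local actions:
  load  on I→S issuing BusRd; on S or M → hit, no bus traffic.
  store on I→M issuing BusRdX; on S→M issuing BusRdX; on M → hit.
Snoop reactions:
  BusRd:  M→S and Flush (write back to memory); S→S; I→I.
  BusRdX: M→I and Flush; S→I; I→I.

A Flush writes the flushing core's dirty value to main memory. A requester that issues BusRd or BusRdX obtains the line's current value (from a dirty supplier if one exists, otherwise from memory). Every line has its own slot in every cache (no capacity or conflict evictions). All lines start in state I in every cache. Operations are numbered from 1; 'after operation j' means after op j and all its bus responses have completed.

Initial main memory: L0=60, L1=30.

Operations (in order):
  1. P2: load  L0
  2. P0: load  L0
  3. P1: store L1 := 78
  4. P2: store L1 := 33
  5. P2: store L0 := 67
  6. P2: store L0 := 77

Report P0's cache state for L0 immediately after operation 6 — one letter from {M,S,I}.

state = I

1. P2: load  L0  bus=[BusRd]  L0: P0=I P1=I P2=S  mem[L0]=60
2. P0: load  L0  bus=[BusRd]  L0: P0=S P1=I P2=S  mem[L0]=60
3. P1: store L1 := 78  bus=[BusRdX]  L1: P0=I P1=M P2=I  mem[L1]=30
4. P2: store L1 := 33  bus=[BusRdX,Flush]  L1: P0=I P1=I P2=M  mem[L1]=78
5. P2: store L0 := 67  bus=[BusRdX]  L0: P0=I P1=I P2=M  mem[L0]=60
6. P2: store L0 := 77  bus=[-]  L0: P0=I P1=I P2=M  mem[L0]=60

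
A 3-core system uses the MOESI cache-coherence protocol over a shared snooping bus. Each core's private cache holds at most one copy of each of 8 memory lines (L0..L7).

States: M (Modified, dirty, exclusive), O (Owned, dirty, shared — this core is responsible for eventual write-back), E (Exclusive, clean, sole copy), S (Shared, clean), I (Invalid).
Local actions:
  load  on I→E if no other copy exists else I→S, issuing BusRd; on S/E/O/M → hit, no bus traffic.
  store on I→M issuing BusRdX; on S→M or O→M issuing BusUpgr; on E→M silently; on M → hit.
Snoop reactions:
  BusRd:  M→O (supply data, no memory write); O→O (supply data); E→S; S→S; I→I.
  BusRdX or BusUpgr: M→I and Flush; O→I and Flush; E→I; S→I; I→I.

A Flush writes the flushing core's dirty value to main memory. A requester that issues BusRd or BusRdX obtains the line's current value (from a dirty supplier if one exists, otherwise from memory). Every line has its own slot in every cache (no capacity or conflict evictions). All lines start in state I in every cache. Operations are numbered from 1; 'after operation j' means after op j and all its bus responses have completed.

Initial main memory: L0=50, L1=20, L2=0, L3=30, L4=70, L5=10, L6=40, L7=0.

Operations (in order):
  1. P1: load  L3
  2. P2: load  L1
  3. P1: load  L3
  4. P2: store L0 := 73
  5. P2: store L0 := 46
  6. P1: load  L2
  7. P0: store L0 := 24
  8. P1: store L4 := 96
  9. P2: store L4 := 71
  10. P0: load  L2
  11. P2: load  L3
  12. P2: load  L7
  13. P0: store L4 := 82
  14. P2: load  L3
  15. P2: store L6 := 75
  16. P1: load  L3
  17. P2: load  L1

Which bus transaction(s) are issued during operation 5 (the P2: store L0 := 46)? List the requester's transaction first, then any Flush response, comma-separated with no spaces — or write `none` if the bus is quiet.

bus = none

  op1 P1: load  L3 → I/E/I on L3; bus BusRd; mem=30
  op2 P2: load  L1 → I/I/E on L1; bus BusRd; mem=20
  op3 P1: load  L3 → I/E/I on L3; bus (none); mem=30
  op4 P2: store L0 := 73 → I/I/M on L0; bus BusRdX; mem=50
  op5 P2: store L0 := 46 → I/I/M on L0; bus (none); mem=50
  op6 P1: load  L2 → I/E/I on L2; bus BusRd; mem=0
  op7 P0: store L0 := 24 → M/I/I on L0; bus BusRdX Flush; mem=46
  op8 P1: store L4 := 96 → I/M/I on L4; bus BusRdX; mem=70
  op9 P2: store L4 := 71 → I/I/M on L4; bus BusRdX Flush; mem=96
  op10 P0: load  L2 → S/S/I on L2; bus BusRd; mem=0
  op11 P2: load  L3 → I/S/S on L3; bus BusRd; mem=30
  op12 P2: load  L7 → I/I/E on L7; bus BusRd; mem=0
  op13 P0: store L4 := 82 → M/I/I on L4; bus BusRdX Flush; mem=71
  op14 P2: load  L3 → I/S/S on L3; bus (none); mem=30
  op15 P2: store L6 := 75 → I/I/M on L6; bus BusRdX; mem=40
  op16 P1: load  L3 → I/S/S on L3; bus (none); mem=30
  op17 P2: load  L1 → I/I/E on L1; bus (none); mem=20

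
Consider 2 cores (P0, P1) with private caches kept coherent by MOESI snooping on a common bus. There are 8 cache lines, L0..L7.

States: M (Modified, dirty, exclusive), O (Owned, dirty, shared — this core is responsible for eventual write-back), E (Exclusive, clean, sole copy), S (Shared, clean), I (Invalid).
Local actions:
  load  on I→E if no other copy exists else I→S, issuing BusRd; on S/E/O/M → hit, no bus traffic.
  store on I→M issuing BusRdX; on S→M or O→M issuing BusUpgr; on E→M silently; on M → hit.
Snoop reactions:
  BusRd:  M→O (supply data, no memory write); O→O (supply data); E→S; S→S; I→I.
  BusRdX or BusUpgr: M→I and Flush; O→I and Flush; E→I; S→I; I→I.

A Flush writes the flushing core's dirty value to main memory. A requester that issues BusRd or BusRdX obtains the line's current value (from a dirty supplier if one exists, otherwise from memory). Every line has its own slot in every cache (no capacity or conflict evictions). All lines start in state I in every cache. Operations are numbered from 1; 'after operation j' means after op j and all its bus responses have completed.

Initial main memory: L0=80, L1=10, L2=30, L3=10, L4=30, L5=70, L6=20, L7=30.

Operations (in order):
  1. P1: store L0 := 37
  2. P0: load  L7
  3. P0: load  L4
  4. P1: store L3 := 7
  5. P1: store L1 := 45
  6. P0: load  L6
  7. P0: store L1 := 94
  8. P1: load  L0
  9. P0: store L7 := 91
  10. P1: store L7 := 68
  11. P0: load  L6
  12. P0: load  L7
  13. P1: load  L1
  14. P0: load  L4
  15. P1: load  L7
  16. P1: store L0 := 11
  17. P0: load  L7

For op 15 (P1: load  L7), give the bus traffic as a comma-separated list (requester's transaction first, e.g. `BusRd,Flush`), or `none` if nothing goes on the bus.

bus = none

step 1: P1: store L0 := 37  ⟶  IM  (L0)  txn=BusRdX  M[L0]=80
step 2: P0: load  L7  ⟶  EI  (L7)  txn=BusRd  M[L7]=30
step 3: P0: load  L4  ⟶  EI  (L4)  txn=BusRd  M[L4]=30
step 4: P1: store L3 := 7  ⟶  IM  (L3)  txn=BusRdX  M[L3]=10
step 5: P1: store L1 := 45  ⟶  IM  (L1)  txn=BusRdX  M[L1]=10
step 6: P0: load  L6  ⟶  EI  (L6)  txn=BusRd  M[L6]=20
step 7: P0: store L1 := 94  ⟶  MI  (L1)  txn=BusRdX+Flush  M[L1]=45
step 8: P1: load  L0  ⟶  IM  (L0)  txn=∅  M[L0]=80
step 9: P0: store L7 := 91  ⟶  MI  (L7)  txn=∅  M[L7]=30
step 10: P1: store L7 := 68  ⟶  IM  (L7)  txn=BusRdX+Flush  M[L7]=91
step 11: P0: load  L6  ⟶  EI  (L6)  txn=∅  M[L6]=20
step 12: P0: load  L7  ⟶  SO  (L7)  txn=BusRd  M[L7]=91
step 13: P1: load  L1  ⟶  OS  (L1)  txn=BusRd  M[L1]=45
step 14: P0: load  L4  ⟶  EI  (L4)  txn=∅  M[L4]=30
step 15: P1: load  L7  ⟶  SO  (L7)  txn=∅  M[L7]=91
step 16: P1: store L0 := 11  ⟶  IM  (L0)  txn=∅  M[L0]=80
step 17: P0: load  L7  ⟶  SO  (L7)  txn=∅  M[L7]=91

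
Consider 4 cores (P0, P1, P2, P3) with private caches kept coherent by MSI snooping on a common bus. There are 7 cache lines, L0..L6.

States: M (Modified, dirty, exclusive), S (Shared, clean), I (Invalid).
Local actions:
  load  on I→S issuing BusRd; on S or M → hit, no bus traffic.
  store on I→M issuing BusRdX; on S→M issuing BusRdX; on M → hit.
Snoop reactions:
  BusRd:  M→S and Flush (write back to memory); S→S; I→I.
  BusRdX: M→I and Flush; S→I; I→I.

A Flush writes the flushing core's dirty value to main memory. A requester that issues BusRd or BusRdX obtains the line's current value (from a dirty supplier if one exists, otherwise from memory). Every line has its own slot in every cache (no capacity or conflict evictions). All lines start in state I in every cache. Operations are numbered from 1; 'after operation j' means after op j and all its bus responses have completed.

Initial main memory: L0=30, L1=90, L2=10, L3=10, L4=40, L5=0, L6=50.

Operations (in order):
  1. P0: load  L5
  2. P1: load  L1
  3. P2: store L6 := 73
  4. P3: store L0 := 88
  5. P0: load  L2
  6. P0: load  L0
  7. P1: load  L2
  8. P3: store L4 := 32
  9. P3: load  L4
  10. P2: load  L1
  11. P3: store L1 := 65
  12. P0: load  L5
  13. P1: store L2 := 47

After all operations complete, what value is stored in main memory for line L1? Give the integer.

step 1: P0: load  L5  ⟶  SIII  (L5)  txn=BusRd  M[L5]=0
step 2: P1: load  L1  ⟶  ISII  (L1)  txn=BusRd  M[L1]=90
step 3: P2: store L6 := 73  ⟶  IIMI  (L6)  txn=BusRdX  M[L6]=50
step 4: P3: store L0 := 88  ⟶  IIIM  (L0)  txn=BusRdX  M[L0]=30
step 5: P0: load  L2  ⟶  SIII  (L2)  txn=BusRd  M[L2]=10
step 6: P0: load  L0  ⟶  SIIS  (L0)  txn=BusRd+Flush  M[L0]=88
step 7: P1: load  L2  ⟶  SSII  (L2)  txn=BusRd  M[L2]=10
step 8: P3: store L4 := 32  ⟶  IIIM  (L4)  txn=BusRdX  M[L4]=40
step 9: P3: load  L4  ⟶  IIIM  (L4)  txn=∅  M[L4]=40
step 10: P2: load  L1  ⟶  ISSI  (L1)  txn=BusRd  M[L1]=90
step 11: P3: store L1 := 65  ⟶  IIIM  (L1)  txn=BusRdX  M[L1]=90
step 12: P0: load  L5  ⟶  SIII  (L5)  txn=∅  M[L5]=0
step 13: P1: store L2 := 47  ⟶  IMII  (L2)  txn=BusRdX  M[L2]=10

memory[L1] = 90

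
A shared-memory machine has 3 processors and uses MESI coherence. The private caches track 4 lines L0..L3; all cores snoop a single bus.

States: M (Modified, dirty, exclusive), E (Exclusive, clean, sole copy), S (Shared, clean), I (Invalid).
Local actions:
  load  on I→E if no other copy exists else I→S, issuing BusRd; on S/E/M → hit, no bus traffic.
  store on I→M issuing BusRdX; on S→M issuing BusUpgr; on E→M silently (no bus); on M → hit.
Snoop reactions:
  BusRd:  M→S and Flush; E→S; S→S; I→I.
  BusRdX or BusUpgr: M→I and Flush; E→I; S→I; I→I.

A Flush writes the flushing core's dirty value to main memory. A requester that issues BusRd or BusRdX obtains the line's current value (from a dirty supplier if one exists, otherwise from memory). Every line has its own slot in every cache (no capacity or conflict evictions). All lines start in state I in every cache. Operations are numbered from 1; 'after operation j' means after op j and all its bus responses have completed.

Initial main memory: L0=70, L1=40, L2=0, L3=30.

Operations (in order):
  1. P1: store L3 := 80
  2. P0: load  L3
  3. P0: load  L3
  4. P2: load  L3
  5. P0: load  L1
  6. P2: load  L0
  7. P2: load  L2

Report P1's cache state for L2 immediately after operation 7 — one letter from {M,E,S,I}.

state = I

step 1: P1: store L3 := 80  ⟶  IMI  (L3)  txn=BusRdX  M[L3]=30
step 2: P0: load  L3  ⟶  SSI  (L3)  txn=BusRd+Flush  M[L3]=80
step 3: P0: load  L3  ⟶  SSI  (L3)  txn=∅  M[L3]=80
step 4: P2: load  L3  ⟶  SSS  (L3)  txn=BusRd  M[L3]=80
step 5: P0: load  L1  ⟶  EII  (L1)  txn=BusRd  M[L1]=40
step 6: P2: load  L0  ⟶  IIE  (L0)  txn=BusRd  M[L0]=70
step 7: P2: load  L2  ⟶  IIE  (L2)  txn=BusRd  M[L2]=0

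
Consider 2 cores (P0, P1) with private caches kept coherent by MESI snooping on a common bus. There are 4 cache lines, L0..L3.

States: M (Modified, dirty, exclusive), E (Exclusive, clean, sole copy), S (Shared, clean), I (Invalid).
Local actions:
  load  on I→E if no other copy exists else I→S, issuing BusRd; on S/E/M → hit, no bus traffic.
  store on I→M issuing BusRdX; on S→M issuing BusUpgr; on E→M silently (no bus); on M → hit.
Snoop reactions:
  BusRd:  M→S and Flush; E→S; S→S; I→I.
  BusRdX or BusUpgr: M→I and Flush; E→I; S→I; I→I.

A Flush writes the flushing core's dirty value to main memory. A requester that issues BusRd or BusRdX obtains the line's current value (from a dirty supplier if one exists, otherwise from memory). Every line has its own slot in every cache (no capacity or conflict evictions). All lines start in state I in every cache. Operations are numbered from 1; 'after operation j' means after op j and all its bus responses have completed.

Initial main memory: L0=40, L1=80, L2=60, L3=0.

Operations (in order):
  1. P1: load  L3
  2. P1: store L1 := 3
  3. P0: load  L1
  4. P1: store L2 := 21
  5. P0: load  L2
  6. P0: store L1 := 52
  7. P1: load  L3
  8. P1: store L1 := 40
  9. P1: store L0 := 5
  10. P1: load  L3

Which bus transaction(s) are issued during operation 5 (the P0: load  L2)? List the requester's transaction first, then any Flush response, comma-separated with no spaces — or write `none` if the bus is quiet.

1. P1: load  L3  bus=[BusRd]  L3: P0=I P1=E  mem[L3]=0
2. P1: store L1 := 3  bus=[BusRdX]  L1: P0=I P1=M  mem[L1]=80
3. P0: load  L1  bus=[BusRd,Flush]  L1: P0=S P1=S  mem[L1]=3
4. P1: store L2 := 21  bus=[BusRdX]  L2: P0=I P1=M  mem[L2]=60
5. P0: load  L2  bus=[BusRd,Flush]  L2: P0=S P1=S  mem[L2]=21
6. P0: store L1 := 52  bus=[BusUpgr]  L1: P0=M P1=I  mem[L1]=3
7. P1: load  L3  bus=[-]  L3: P0=I P1=E  mem[L3]=0
8. P1: store L1 := 40  bus=[BusRdX,Flush]  L1: P0=I P1=M  mem[L1]=52
9. P1: store L0 := 5  bus=[BusRdX]  L0: P0=I P1=M  mem[L0]=40
10. P1: load  L3  bus=[-]  L3: P0=I P1=E  mem[L3]=0

bus = BusRd,Flush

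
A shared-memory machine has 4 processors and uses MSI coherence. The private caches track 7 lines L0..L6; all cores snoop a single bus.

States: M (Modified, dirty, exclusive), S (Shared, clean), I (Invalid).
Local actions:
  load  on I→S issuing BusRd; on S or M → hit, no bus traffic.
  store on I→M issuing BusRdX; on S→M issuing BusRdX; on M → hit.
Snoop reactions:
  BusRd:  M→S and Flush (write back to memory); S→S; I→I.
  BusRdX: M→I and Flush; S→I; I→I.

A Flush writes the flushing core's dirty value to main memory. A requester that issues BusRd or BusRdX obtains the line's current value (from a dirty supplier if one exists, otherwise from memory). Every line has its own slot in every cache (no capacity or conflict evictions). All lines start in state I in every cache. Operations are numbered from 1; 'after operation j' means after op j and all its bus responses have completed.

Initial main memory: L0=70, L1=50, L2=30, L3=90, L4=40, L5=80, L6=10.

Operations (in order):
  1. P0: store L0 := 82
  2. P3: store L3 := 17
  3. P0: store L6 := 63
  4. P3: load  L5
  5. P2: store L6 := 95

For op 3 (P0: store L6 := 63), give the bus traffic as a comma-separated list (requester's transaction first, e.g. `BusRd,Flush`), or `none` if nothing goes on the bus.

1. P0: store L0 := 82  bus=[BusRdX]  L0: P0=M P1=I P2=I P3=I  mem[L0]=70
2. P3: store L3 := 17  bus=[BusRdX]  L3: P0=I P1=I P2=I P3=M  mem[L3]=90
3. P0: store L6 := 63  bus=[BusRdX]  L6: P0=M P1=I P2=I P3=I  mem[L6]=10
4. P3: load  L5  bus=[BusRd]  L5: P0=I P1=I P2=I P3=S  mem[L5]=80
5. P2: store L6 := 95  bus=[BusRdX,Flush]  L6: P0=I P1=I P2=M P3=I  mem[L6]=63

bus = BusRdX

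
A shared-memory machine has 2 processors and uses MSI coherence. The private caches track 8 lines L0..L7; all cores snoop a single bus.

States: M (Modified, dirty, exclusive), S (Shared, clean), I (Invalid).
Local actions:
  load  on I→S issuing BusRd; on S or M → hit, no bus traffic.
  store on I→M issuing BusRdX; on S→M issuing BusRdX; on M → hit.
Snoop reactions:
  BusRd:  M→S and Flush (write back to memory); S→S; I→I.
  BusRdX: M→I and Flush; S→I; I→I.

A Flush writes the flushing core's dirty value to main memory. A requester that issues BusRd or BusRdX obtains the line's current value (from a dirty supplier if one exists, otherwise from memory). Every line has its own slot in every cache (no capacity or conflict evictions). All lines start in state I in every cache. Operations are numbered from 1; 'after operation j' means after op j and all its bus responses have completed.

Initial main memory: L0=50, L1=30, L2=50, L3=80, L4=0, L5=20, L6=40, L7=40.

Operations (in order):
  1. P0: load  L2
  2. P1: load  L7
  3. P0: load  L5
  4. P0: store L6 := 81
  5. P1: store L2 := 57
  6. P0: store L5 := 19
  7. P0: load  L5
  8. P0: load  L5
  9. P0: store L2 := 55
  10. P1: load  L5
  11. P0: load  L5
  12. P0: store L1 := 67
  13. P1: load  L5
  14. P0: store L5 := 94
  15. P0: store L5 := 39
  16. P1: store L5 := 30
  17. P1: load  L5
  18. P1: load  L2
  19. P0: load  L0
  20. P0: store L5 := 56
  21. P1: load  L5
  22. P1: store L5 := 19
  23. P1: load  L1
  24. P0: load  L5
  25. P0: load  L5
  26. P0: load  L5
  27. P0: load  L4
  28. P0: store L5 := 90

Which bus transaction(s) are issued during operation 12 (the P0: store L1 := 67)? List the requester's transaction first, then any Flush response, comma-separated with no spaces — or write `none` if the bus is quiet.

bus = BusRdX

[1] P0: load  L2 | P0:S(50), P1:I | bus: BusRd
[2] P1: load  L7 | P0:I, P1:S(40) | bus: BusRd
[3] P0: load  L5 | P0:S(20), P1:I | bus: BusRd
[4] P0: store L6 := 81 | P0:M(81), P1:I | bus: BusRdX
[5] P1: store L2 := 57 | P0:I, P1:M(57) | bus: BusRdX
[6] P0: store L5 := 19 | P0:M(19), P1:I | bus: BusRdX
[7] P0: load  L5 | P0:M(19), P1:I | bus: none
[8] P0: load  L5 | P0:M(19), P1:I | bus: none
[9] P0: store L2 := 55 | P0:M(55), P1:I | bus: BusRdX,Flush
[10] P1: load  L5 | P0:S(19), P1:S(19) | bus: BusRd,Flush
[11] P0: load  L5 | P0:S(19), P1:S(19) | bus: none
[12] P0: store L1 := 67 | P0:M(67), P1:I | bus: BusRdX
[13] P1: load  L5 | P0:S(19), P1:S(19) | bus: none
[14] P0: store L5 := 94 | P0:M(94), P1:I | bus: BusRdX
[15] P0: store L5 := 39 | P0:M(39), P1:I | bus: none
[16] P1: store L5 := 30 | P0:I, P1:M(30) | bus: BusRdX,Flush
[17] P1: load  L5 | P0:I, P1:M(30) | bus: none
[18] P1: load  L2 | P0:S(55), P1:S(55) | bus: BusRd,Flush
[19] P0: load  L0 | P0:S(50), P1:I | bus: BusRd
[20] P0: store L5 := 56 | P0:M(56), P1:I | bus: BusRdX,Flush
[21] P1: load  L5 | P0:S(56), P1:S(56) | bus: BusRd,Flush
[22] P1: store L5 := 19 | P0:I, P1:M(19) | bus: BusRdX
[23] P1: load  L1 | P0:S(67), P1:S(67) | bus: BusRd,Flush
[24] P0: load  L5 | P0:S(19), P1:S(19) | bus: BusRd,Flush
[25] P0: load  L5 | P0:S(19), P1:S(19) | bus: none
[26] P0: load  L5 | P0:S(19), P1:S(19) | bus: none
[27] P0: load  L4 | P0:S(0), P1:I | bus: BusRd
[28] P0: store L5 := 90 | P0:M(90), P1:I | bus: BusRdX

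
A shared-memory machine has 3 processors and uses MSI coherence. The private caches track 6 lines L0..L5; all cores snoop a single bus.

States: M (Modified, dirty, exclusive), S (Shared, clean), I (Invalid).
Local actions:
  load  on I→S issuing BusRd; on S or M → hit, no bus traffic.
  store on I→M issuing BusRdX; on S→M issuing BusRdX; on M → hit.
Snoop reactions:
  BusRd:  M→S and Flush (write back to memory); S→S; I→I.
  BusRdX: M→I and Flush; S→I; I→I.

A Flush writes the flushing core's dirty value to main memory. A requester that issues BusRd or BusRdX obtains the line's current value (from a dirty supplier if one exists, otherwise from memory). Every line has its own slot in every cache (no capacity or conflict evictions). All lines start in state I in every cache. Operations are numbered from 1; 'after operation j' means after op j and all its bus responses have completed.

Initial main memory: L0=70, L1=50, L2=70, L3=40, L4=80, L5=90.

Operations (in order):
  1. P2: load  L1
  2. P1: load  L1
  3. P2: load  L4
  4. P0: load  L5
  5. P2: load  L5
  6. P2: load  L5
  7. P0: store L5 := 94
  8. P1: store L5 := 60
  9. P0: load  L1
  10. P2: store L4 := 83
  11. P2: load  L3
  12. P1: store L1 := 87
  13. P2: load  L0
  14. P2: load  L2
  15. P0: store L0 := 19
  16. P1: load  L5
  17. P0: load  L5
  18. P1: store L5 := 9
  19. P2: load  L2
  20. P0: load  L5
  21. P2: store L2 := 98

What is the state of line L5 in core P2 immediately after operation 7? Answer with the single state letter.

state = I

step 1: P2: load  L1  ⟶  IIS  (L1)  txn=BusRd  M[L1]=50
step 2: P1: load  L1  ⟶  ISS  (L1)  txn=BusRd  M[L1]=50
step 3: P2: load  L4  ⟶  IIS  (L4)  txn=BusRd  M[L4]=80
step 4: P0: load  L5  ⟶  SII  (L5)  txn=BusRd  M[L5]=90
step 5: P2: load  L5  ⟶  SIS  (L5)  txn=BusRd  M[L5]=90
step 6: P2: load  L5  ⟶  SIS  (L5)  txn=∅  M[L5]=90
step 7: P0: store L5 := 94  ⟶  MII  (L5)  txn=BusRdX  M[L5]=90
step 8: P1: store L5 := 60  ⟶  IMI  (L5)  txn=BusRdX+Flush  M[L5]=94
step 9: P0: load  L1  ⟶  SSS  (L1)  txn=BusRd  M[L1]=50
step 10: P2: store L4 := 83  ⟶  IIM  (L4)  txn=BusRdX  M[L4]=80
step 11: P2: load  L3  ⟶  IIS  (L3)  txn=BusRd  M[L3]=40
step 12: P1: store L1 := 87  ⟶  IMI  (L1)  txn=BusRdX  M[L1]=50
step 13: P2: load  L0  ⟶  IIS  (L0)  txn=BusRd  M[L0]=70
step 14: P2: load  L2  ⟶  IIS  (L2)  txn=BusRd  M[L2]=70
step 15: P0: store L0 := 19  ⟶  MII  (L0)  txn=BusRdX  M[L0]=70
step 16: P1: load  L5  ⟶  IMI  (L5)  txn=∅  M[L5]=94
step 17: P0: load  L5  ⟶  SSI  (L5)  txn=BusRd+Flush  M[L5]=60
step 18: P1: store L5 := 9  ⟶  IMI  (L5)  txn=BusRdX  M[L5]=60
step 19: P2: load  L2  ⟶  IIS  (L2)  txn=∅  M[L2]=70
step 20: P0: load  L5  ⟶  SSI  (L5)  txn=BusRd+Flush  M[L5]=9
step 21: P2: store L2 := 98  ⟶  IIM  (L2)  txn=BusRdX  M[L2]=70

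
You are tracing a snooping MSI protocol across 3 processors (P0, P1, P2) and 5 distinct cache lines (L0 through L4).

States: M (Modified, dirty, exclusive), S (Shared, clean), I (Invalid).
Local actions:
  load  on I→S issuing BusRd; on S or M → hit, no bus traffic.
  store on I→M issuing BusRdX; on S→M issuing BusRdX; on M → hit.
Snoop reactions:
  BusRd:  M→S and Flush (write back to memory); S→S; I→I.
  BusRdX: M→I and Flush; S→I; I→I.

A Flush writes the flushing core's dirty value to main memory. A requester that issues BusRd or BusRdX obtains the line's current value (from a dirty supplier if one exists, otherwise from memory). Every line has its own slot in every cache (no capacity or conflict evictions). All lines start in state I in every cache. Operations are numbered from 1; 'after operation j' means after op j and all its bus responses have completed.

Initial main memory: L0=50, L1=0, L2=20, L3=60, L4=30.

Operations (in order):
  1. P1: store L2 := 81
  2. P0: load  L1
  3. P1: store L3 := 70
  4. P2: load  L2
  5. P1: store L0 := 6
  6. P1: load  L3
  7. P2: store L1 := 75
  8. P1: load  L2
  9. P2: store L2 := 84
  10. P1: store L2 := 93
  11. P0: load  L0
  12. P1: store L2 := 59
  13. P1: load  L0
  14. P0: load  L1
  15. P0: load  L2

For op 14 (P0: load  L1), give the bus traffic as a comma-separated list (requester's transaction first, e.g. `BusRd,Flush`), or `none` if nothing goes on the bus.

bus = BusRd,Flush

step 1: P1: store L2 := 81  ⟶  IMI  (L2)  txn=BusRdX  M[L2]=20
step 2: P0: load  L1  ⟶  SII  (L1)  txn=BusRd  M[L1]=0
step 3: P1: store L3 := 70  ⟶  IMI  (L3)  txn=BusRdX  M[L3]=60
step 4: P2: load  L2  ⟶  ISS  (L2)  txn=BusRd+Flush  M[L2]=81
step 5: P1: store L0 := 6  ⟶  IMI  (L0)  txn=BusRdX  M[L0]=50
step 6: P1: load  L3  ⟶  IMI  (L3)  txn=∅  M[L3]=60
step 7: P2: store L1 := 75  ⟶  IIM  (L1)  txn=BusRdX  M[L1]=0
step 8: P1: load  L2  ⟶  ISS  (L2)  txn=∅  M[L2]=81
step 9: P2: store L2 := 84  ⟶  IIM  (L2)  txn=BusRdX  M[L2]=81
step 10: P1: store L2 := 93  ⟶  IMI  (L2)  txn=BusRdX+Flush  M[L2]=84
step 11: P0: load  L0  ⟶  SSI  (L0)  txn=BusRd+Flush  M[L0]=6
step 12: P1: store L2 := 59  ⟶  IMI  (L2)  txn=∅  M[L2]=84
step 13: P1: load  L0  ⟶  SSI  (L0)  txn=∅  M[L0]=6
step 14: P0: load  L1  ⟶  SIS  (L1)  txn=BusRd+Flush  M[L1]=75
step 15: P0: load  L2  ⟶  SSI  (L2)  txn=BusRd+Flush  M[L2]=59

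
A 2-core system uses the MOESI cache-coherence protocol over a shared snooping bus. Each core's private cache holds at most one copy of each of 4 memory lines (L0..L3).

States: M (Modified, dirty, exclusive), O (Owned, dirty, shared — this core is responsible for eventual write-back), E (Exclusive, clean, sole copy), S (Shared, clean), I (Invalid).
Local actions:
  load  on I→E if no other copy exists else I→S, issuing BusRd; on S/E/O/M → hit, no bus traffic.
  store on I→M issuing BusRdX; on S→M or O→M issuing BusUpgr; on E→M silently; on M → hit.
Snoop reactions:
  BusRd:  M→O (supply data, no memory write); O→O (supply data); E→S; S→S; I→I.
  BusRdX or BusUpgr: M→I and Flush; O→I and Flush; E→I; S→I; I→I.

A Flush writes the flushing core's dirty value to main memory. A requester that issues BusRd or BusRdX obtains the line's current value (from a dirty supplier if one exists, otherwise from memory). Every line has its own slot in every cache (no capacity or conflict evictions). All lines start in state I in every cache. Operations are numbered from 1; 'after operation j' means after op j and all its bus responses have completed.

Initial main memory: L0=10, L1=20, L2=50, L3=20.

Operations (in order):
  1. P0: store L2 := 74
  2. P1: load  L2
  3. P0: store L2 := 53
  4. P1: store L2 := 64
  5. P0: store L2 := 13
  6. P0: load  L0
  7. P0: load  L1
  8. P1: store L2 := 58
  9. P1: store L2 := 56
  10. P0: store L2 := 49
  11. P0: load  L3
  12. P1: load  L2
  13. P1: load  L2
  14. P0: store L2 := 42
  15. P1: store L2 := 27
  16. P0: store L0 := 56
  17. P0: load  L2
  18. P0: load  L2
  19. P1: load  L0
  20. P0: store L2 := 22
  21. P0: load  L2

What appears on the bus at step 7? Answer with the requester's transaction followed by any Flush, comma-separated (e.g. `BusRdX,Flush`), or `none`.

bus = BusRd

  op1 P0: store L2 := 74 → M/I on L2; bus BusRdX; mem=50
  op2 P1: load  L2 → O/S on L2; bus BusRd; mem=50
  op3 P0: store L2 := 53 → M/I on L2; bus BusUpgr; mem=50
  op4 P1: store L2 := 64 → I/M on L2; bus BusRdX Flush; mem=53
  op5 P0: store L2 := 13 → M/I on L2; bus BusRdX Flush; mem=64
  op6 P0: load  L0 → E/I on L0; bus BusRd; mem=10
  op7 P0: load  L1 → E/I on L1; bus BusRd; mem=20
  op8 P1: store L2 := 58 → I/M on L2; bus BusRdX Flush; mem=13
  op9 P1: store L2 := 56 → I/M on L2; bus (none); mem=13
  op10 P0: store L2 := 49 → M/I on L2; bus BusRdX Flush; mem=56
  op11 P0: load  L3 → E/I on L3; bus BusRd; mem=20
  op12 P1: load  L2 → O/S on L2; bus BusRd; mem=56
  op13 P1: load  L2 → O/S on L2; bus (none); mem=56
  op14 P0: store L2 := 42 → M/I on L2; bus BusUpgr; mem=56
  op15 P1: store L2 := 27 → I/M on L2; bus BusRdX Flush; mem=42
  op16 P0: store L0 := 56 → M/I on L0; bus (none); mem=10
  op17 P0: load  L2 → S/O on L2; bus BusRd; mem=42
  op18 P0: load  L2 → S/O on L2; bus (none); mem=42
  op19 P1: load  L0 → O/S on L0; bus BusRd; mem=10
  op20 P0: store L2 := 22 → M/I on L2; bus BusUpgr Flush; mem=27
  op21 P0: load  L2 → M/I on L2; bus (none); mem=27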